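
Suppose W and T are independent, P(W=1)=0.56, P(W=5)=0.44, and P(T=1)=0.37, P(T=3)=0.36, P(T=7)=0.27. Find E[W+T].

6.1

E[W+T] = Σ_w Σ_t (w+t) · P(W=w)P(T=t)
 = 2·0.2072 + 4·0.2016 + 8·0.1512 + 6·0.1628 + 8·0.1584 + 12·0.1188
 = 0.4144 + 0.8064 + 1.2096 + 0.9768 + 1.2672 + 1.4256
 = 6.1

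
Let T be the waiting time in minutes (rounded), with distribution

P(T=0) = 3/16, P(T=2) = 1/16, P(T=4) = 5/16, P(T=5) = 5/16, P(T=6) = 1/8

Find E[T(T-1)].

E[T(T-1)] = Σ t(t-1)·P(T=t)
 = 0·3/16 + 2·1/16 + 12·5/16 + 20·5/16 + 30·1/8
 = 0 + 1/8 + 15/4 + 25/4 + 15/4
 = 111/8

13.875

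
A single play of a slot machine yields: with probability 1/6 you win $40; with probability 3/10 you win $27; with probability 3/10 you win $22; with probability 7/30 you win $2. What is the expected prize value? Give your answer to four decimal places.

E[payout] = 40·1/6 + 27·3/10 + 22·3/10 + 2·7/30
 = 20/3 + 81/10 + 33/5 + 7/15
 = 131/6

21.8333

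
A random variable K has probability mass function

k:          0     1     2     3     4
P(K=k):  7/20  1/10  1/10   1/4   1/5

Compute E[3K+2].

7.55

E[3K+2] = Σ (3k+2)·P(K=k)
 = 2·7/20 + 5·1/10 + 8·1/10 + 11·1/4 + 14·1/5
 = 7/10 + 1/2 + 4/5 + 11/4 + 14/5
 = 151/20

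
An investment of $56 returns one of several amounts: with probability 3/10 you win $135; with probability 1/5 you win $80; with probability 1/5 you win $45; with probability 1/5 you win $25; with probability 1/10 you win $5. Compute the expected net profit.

E[payout] = 135·3/10 + 80·1/5 + 45·1/5 + 25·1/5 + 5·1/10
 = 81/2 + 16 + 9 + 5 + 1/2
 = 71
Net = 71 - 56 = 15

15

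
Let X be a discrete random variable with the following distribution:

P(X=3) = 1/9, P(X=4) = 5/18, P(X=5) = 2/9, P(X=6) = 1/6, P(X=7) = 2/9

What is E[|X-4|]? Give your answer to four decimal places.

1.3333

E[|X-4|] = Σ |x-4|·P(X=x)
 = 1·1/9 + 0·5/18 + 1·2/9 + 2·1/6 + 3·2/9
 = 1/9 + 0 + 2/9 + 1/3 + 2/3
 = 4/3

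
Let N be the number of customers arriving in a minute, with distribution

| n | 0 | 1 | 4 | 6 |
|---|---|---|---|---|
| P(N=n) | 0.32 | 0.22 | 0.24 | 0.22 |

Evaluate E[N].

2.5

E[N] = Σ n·P(N=n)
 = 0·0.32 + 1·0.22 + 4·0.24 + 6·0.22
 = 0 + 0.22 + 0.96 + 1.32
 = 2.5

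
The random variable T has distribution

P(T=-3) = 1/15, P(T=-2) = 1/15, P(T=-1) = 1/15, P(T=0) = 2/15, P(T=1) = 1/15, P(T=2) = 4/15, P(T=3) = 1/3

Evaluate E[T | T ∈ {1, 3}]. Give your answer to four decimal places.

P(T ∈ {1, 3}) = 1/15 + 1/3 = 2/5.
E[T | T ∈ {1, 3}] = [1·1/15 + 3·1/3] / (2/5)
 = 16/15 / (2/5)
 = 8/3

2.6667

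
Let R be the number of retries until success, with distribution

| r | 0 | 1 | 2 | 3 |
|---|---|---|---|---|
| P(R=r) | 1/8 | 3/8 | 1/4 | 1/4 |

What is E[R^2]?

3.625

E[R^2] = Σ r^2·P(R=r)
 = 0·1/8 + 1·3/8 + 4·1/4 + 9·1/4
 = 0 + 3/8 + 1 + 9/4
 = 29/8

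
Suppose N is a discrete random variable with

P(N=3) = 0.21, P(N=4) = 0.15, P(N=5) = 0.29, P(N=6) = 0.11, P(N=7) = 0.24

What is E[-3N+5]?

E[-3N+5] = Σ (-3n+5)·P(N=n)
 = (-4)·0.21 + (-7)·0.15 + (-10)·0.29 + (-13)·0.11 + (-16)·0.24
 = (-0.84) + (-1.05) + (-2.9) + (-1.43) + (-3.84)
 = -10.06

-10.06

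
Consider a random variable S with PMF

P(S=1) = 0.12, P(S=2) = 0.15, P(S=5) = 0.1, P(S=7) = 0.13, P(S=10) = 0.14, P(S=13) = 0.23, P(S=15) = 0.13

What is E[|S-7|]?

4.51

E[|S-7|] = Σ |s-7|·P(S=s)
 = 6·0.12 + 5·0.15 + 2·0.1 + 0·0.13 + 3·0.14 + 6·0.23 + 8·0.13
 = 0.72 + 0.75 + 0.2 + 0 + 0.42 + 1.38 + 1.04
 = 4.51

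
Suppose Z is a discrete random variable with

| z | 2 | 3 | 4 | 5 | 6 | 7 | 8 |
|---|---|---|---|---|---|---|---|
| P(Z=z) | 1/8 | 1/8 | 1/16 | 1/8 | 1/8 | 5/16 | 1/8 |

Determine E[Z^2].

E[Z^2] = Σ z^2·P(Z=z)
 = 4·1/8 + 9·1/8 + 16·1/16 + 25·1/8 + 36·1/8 + 49·5/16 + 64·1/8
 = 1/2 + 9/8 + 1 + 25/8 + 9/2 + 245/16 + 8
 = 537/16

33.5625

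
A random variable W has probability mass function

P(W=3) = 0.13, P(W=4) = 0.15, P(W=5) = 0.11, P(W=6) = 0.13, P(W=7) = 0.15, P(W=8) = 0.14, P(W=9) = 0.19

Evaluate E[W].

E[W] = Σ w·P(W=w)
 = 3·0.13 + 4·0.15 + 5·0.11 + 6·0.13 + 7·0.15 + 8·0.14 + 9·0.19
 = 0.39 + 0.6 + 0.55 + 0.78 + 1.05 + 1.12 + 1.71
 = 6.2

6.2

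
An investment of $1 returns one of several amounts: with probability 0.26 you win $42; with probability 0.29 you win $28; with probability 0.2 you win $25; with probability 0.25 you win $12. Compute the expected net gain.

E[payout] = 42·0.26 + 28·0.29 + 25·0.2 + 12·0.25
 = 10.92 + 8.12 + 5 + 3
 = 27.04
Net = 27.04 - 1 = 26.04

26.04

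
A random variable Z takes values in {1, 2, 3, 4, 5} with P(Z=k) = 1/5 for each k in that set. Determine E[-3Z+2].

-7

E[-3Z+2] = Σ (-3z+2)·P(Z=z)
 = (-1)·1/5 + (-4)·1/5 + (-7)·1/5 + (-10)·1/5 + (-13)·1/5
 = (-1/5) + (-4/5) + (-7/5) + (-2) + (-13/5)
 = -7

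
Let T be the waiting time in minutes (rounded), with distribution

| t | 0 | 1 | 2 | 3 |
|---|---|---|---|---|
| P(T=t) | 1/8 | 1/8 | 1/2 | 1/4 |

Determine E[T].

1.875

E[T] = Σ t·P(T=t)
 = 0·1/8 + 1·1/8 + 2·1/2 + 3·1/4
 = 0 + 1/8 + 1 + 3/4
 = 15/8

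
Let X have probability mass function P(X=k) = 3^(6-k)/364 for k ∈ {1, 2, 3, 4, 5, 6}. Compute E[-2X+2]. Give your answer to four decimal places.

-0.9835

E[-2X+2] = Σ (-2x+2)·P(X=x)
 = 0·243/364 + (-2)·81/364 + (-4)·27/364 + (-6)·9/364 + (-8)·3/364 + (-10)·1/364
 = 0 + (-81/182) + (-27/91) + (-27/182) + (-6/91) + (-5/182)
 = -179/182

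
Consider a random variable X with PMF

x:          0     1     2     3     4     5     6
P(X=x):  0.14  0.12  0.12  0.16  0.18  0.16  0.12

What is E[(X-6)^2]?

12.28

E[(X-6)^2] = Σ (x-6)^2·P(X=x)
 = 36·0.14 + 25·0.12 + 16·0.12 + 9·0.16 + 4·0.18 + 1·0.16 + 0·0.12
 = 5.04 + 3 + 1.92 + 1.44 + 0.72 + 0.16 + 0
 = 12.28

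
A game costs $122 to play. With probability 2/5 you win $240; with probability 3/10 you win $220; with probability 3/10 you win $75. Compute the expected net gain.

62.5

E[payout] = 240·2/5 + 220·3/10 + 75·3/10
 = 96 + 66 + 45/2
 = 369/2
Net = 369/2 - 122 = 125/2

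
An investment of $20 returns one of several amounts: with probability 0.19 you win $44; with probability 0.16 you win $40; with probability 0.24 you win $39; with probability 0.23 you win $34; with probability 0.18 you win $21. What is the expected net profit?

E[payout] = 44·0.19 + 40·0.16 + 39·0.24 + 34·0.23 + 21·0.18
 = 8.36 + 6.4 + 9.36 + 7.82 + 3.78
 = 35.72
Net = 35.72 - 20 = 15.72

15.72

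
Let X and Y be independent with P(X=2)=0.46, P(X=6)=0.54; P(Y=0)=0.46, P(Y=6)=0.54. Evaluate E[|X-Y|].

E[|X-Y|] = Σ_x Σ_y |x-y| · P(X=x)P(Y=y)
 = 2·0.2116 + 4·0.2484 + 6·0.2484 + 0·0.2916
 = 0.4232 + 0.9936 + 1.4904 + 0
 = 2.9072

2.9072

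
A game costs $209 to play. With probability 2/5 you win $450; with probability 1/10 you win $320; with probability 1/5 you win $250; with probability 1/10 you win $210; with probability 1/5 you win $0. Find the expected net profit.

74

E[payout] = 450·2/5 + 320·1/10 + 250·1/5 + 210·1/10 + 0·1/5
 = 180 + 32 + 50 + 21 + 0
 = 283
Net = 283 - 209 = 74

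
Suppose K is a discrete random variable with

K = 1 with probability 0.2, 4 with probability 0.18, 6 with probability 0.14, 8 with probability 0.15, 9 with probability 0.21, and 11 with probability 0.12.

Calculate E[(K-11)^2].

E[(K-11)^2] = Σ (k-11)^2·P(K=k)
 = 100·0.2 + 49·0.18 + 25·0.14 + 9·0.15 + 4·0.21 + 0·0.12
 = 20 + 8.82 + 3.5 + 1.35 + 0.84 + 0
 = 34.51

34.51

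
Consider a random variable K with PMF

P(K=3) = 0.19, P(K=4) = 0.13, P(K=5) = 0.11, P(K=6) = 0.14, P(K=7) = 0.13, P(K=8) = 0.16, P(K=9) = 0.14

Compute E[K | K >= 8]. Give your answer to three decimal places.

P(K >= 8) = 0.16 + 0.14 = 0.3.
E[K | K >= 8] = [8·0.16 + 9·0.14] / 0.3
 = 2.54 / 0.3
 = 127/15

8.467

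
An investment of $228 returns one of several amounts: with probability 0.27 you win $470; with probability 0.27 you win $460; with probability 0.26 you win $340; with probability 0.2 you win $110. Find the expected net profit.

133.5

E[payout] = 470·0.27 + 460·0.27 + 340·0.26 + 110·0.2
 = 126.9 + 124.2 + 88.4 + 22
 = 361.5
Net = 361.5 - 228 = 133.5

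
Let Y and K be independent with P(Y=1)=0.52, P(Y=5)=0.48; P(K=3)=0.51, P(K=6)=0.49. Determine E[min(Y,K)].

2.4304

E[min(Y,K)] = Σ_y Σ_k min(y,k) · P(Y=y)P(K=k)
 = 1·0.2652 + 1·0.2548 + 3·0.2448 + 5·0.2352
 = 0.2652 + 0.2548 + 0.7344 + 1.176
 = 2.4304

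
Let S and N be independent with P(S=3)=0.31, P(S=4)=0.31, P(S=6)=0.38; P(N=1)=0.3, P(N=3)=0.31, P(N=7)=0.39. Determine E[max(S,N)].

E[max(S,N)] = Σ_s Σ_n max(s,n) · P(S=s)P(N=n)
 = 3·0.093 + 3·0.0961 + 7·0.1209 + 4·0.093 + 4·0.0961 + 7·0.1209 + 6·0.114 + 6·0.1178 + 7·0.1482
 = 0.279 + 0.2883 + 0.8463 + 0.372 + 0.3844 + 0.8463 + 0.684 + 0.7068 + 1.0374
 = 5.4445

5.4445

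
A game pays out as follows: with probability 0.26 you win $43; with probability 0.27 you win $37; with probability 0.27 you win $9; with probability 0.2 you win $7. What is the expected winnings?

E[payout] = 43·0.26 + 37·0.27 + 9·0.27 + 7·0.2
 = 11.18 + 9.99 + 2.43 + 1.4
 = 25

25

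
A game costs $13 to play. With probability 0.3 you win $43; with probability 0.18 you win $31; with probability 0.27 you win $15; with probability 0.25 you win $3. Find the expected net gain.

10.28

E[payout] = 43·0.3 + 31·0.18 + 15·0.27 + 3·0.25
 = 12.9 + 5.58 + 4.05 + 0.75
 = 23.28
Net = 23.28 - 13 = 10.28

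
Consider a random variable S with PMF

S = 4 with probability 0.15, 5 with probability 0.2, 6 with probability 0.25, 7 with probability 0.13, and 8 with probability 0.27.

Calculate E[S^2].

40.05

E[S^2] = Σ s^2·P(S=s)
 = 16·0.15 + 25·0.2 + 36·0.25 + 49·0.13 + 64·0.27
 = 2.4 + 5 + 9 + 6.37 + 17.28
 = 40.05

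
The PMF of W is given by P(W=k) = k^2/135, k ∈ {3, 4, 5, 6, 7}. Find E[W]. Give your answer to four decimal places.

E[W] = Σ w·P(W=w)
 = 3·1/15 + 4·16/135 + 5·5/27 + 6·4/15 + 7·49/135
 = 1/5 + 64/135 + 25/27 + 8/5 + 343/135
 = 155/27

5.7407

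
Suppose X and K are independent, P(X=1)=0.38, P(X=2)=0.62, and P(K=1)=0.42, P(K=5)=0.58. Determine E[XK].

E[XK] = Σ_x Σ_k xk · P(X=x)P(K=k)
 = 1·0.1596 + 5·0.2204 + 2·0.2604 + 10·0.3596
 = 0.1596 + 1.102 + 0.5208 + 3.596
 = 5.3784

5.3784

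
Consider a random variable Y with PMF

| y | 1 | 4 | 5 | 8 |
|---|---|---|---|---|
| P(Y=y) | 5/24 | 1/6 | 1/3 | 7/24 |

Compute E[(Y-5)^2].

6.125

E[(Y-5)^2] = Σ (y-5)^2·P(Y=y)
 = 16·5/24 + 1·1/6 + 0·1/3 + 9·7/24
 = 10/3 + 1/6 + 0 + 21/8
 = 49/8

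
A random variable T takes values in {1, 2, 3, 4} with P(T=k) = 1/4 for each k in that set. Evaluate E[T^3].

25

E[T^3] = Σ t^3·P(T=t)
 = 1·1/4 + 8·1/4 + 27·1/4 + 64·1/4
 = 1/4 + 2 + 27/4 + 16
 = 25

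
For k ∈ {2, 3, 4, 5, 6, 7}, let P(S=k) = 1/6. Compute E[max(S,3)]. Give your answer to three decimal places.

4.667

E[max(S,3)] = Σ max(s,3)·P(S=s)
 = 3·1/6 + 3·1/6 + 4·1/6 + 5·1/6 + 6·1/6 + 7·1/6
 = 1/2 + 1/2 + 2/3 + 5/6 + 1 + 7/6
 = 14/3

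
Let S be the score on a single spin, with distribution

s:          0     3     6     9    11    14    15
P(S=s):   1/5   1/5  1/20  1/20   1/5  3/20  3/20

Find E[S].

7.9

E[S] = Σ s·P(S=s)
 = 0·1/5 + 3·1/5 + 6·1/20 + 9·1/20 + 11·1/5 + 14·3/20 + 15·3/20
 = 0 + 3/5 + 3/10 + 9/20 + 11/5 + 21/10 + 9/4
 = 79/10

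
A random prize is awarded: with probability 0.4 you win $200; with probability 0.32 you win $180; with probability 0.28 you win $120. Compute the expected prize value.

E[payout] = 200·0.4 + 180·0.32 + 120·0.28
 = 80 + 57.6 + 33.6
 = 171.2

171.2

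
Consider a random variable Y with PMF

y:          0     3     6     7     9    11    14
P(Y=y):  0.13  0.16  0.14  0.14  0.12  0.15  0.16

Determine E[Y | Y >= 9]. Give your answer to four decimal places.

11.5581

P(Y >= 9) = 0.12 + 0.15 + 0.16 = 0.43.
E[Y | Y >= 9] = [9·0.12 + 11·0.15 + 14·0.16] / 0.43
 = 4.97 / 0.43
 = 497/43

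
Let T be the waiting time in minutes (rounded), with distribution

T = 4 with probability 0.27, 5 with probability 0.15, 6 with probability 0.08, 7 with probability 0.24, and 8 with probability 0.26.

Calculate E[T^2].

39.35

E[T^2] = Σ t^2·P(T=t)
 = 16·0.27 + 25·0.15 + 36·0.08 + 49·0.24 + 64·0.26
 = 4.32 + 3.75 + 2.88 + 11.76 + 16.64
 = 39.35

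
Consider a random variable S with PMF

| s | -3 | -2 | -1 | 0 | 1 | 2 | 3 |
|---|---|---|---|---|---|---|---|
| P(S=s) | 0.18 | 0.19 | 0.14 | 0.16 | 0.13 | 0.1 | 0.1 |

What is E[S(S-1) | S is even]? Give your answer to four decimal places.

P(S is even) = 0.19 + 0.16 + 0.1 = 0.45.
E[S(S-1) | S is even] = [6·0.19 + 0·0.16 + 2·0.1] / 0.45
 = 1.34 / 0.45
 = 134/45

2.9778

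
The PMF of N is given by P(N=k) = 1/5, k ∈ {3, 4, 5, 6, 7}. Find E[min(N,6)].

4.8

E[min(N,6)] = Σ min(n,6)·P(N=n)
 = 3·1/5 + 4·1/5 + 5·1/5 + 6·1/5 + 6·1/5
 = 3/5 + 4/5 + 1 + 6/5 + 6/5
 = 24/5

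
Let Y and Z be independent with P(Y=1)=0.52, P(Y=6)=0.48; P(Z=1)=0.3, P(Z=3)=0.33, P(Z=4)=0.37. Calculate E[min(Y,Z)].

1.8496

E[min(Y,Z)] = Σ_y Σ_z min(y,z) · P(Y=y)P(Z=z)
 = 1·0.156 + 1·0.1716 + 1·0.1924 + 1·0.144 + 3·0.1584 + 4·0.1776
 = 0.156 + 0.1716 + 0.1924 + 0.144 + 0.4752 + 0.7104
 = 1.8496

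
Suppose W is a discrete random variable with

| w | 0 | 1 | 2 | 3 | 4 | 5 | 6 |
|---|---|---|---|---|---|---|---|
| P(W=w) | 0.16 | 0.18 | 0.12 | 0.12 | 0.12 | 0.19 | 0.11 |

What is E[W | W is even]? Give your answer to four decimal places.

2.7059

P(W is even) = 0.16 + 0.12 + 0.12 + 0.11 = 0.51.
E[W | W is even] = [0·0.16 + 2·0.12 + 4·0.12 + 6·0.11] / 0.51
 = 1.38 / 0.51
 = 46/17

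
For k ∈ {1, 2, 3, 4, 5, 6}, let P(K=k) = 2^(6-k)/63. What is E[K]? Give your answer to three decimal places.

E[K] = Σ k·P(K=k)
 = 1·32/63 + 2·16/63 + 3·8/63 + 4·4/63 + 5·2/63 + 6·1/63
 = 32/63 + 32/63 + 8/21 + 16/63 + 10/63 + 2/21
 = 40/21

1.905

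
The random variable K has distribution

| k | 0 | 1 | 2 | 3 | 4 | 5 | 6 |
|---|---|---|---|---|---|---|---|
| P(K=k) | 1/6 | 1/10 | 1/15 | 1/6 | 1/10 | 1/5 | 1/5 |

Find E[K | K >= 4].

5.2

P(K >= 4) = 1/10 + 1/5 + 1/5 = 1/2.
E[K | K >= 4] = [4·1/10 + 5·1/5 + 6·1/5] / (1/2)
 = 13/5 / (1/2)
 = 26/5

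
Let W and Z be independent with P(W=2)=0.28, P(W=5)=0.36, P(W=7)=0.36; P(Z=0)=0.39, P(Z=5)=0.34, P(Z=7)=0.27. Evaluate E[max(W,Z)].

5.738

E[max(W,Z)] = Σ_w Σ_z max(w,z) · P(W=w)P(Z=z)
 = 2·0.1092 + 5·0.0952 + 7·0.0756 + 5·0.1404 + 5·0.1224 + 7·0.0972 + 7·0.1404 + 7·0.1224 + 7·0.0972
 = 0.2184 + 0.476 + 0.5292 + 0.702 + 0.612 + 0.6804 + 0.9828 + 0.8568 + 0.6804
 = 5.738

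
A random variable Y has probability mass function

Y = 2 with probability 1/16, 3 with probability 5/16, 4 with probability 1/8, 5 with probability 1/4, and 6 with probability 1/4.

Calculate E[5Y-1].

20.5625

E[5Y-1] = Σ (5y-1)·P(Y=y)
 = 9·1/16 + 14·5/16 + 19·1/8 + 24·1/4 + 29·1/4
 = 9/16 + 35/8 + 19/8 + 6 + 29/4
 = 329/16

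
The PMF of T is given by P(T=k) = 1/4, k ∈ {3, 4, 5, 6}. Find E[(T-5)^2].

E[(T-5)^2] = Σ (t-5)^2·P(T=t)
 = 4·1/4 + 1·1/4 + 0·1/4 + 1·1/4
 = 1 + 1/4 + 0 + 1/4
 = 3/2

1.5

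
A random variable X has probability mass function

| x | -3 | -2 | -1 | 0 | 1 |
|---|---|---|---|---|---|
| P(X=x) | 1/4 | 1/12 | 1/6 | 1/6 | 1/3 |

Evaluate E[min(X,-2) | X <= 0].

P(X <= 0) = 1/4 + 1/12 + 1/6 + 1/6 = 2/3.
E[min(X,-2) | X <= 0] = [(-3)·1/4 + (-2)·1/12 + (-2)·1/6 + (-2)·1/6] / (2/3)
 = -19/12 / (2/3)
 = -19/8

-2.375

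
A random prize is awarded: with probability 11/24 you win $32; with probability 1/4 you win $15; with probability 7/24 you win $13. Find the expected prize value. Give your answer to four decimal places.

E[payout] = 32·11/24 + 15·1/4 + 13·7/24
 = 44/3 + 15/4 + 91/24
 = 533/24

22.2083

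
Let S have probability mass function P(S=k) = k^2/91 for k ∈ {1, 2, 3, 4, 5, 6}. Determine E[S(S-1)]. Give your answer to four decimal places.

20.1538

E[S(S-1)] = Σ s(s-1)·P(S=s)
 = 0·1/91 + 2·4/91 + 6·9/91 + 12·16/91 + 20·25/91 + 30·36/91
 = 0 + 8/91 + 54/91 + 192/91 + 500/91 + 1080/91
 = 262/13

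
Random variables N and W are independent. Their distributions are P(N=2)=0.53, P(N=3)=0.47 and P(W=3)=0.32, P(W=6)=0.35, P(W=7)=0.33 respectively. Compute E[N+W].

E[N+W] = Σ_n Σ_w (n+w) · P(N=n)P(W=w)
 = 5·0.1696 + 8·0.1855 + 9·0.1749 + 6·0.1504 + 9·0.1645 + 10·0.1551
 = 0.848 + 1.484 + 1.5741 + 0.9024 + 1.4805 + 1.551
 = 7.84

7.84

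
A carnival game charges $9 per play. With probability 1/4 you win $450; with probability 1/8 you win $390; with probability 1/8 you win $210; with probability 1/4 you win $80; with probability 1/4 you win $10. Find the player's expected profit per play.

201

E[payout] = 450·1/4 + 390·1/8 + 210·1/8 + 80·1/4 + 10·1/4
 = 225/2 + 195/4 + 105/4 + 20 + 5/2
 = 210
Net = 210 - 9 = 201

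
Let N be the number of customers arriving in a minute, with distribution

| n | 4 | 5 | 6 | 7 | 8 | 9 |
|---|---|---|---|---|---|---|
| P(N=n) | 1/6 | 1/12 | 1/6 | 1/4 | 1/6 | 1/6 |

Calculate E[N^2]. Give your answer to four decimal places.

47.1667

E[N^2] = Σ n^2·P(N=n)
 = 16·1/6 + 25·1/12 + 36·1/6 + 49·1/4 + 64·1/6 + 81·1/6
 = 8/3 + 25/12 + 6 + 49/4 + 32/3 + 27/2
 = 283/6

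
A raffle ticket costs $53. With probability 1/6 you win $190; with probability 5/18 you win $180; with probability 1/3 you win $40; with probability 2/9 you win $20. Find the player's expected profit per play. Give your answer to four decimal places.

E[payout] = 190·1/6 + 180·5/18 + 40·1/3 + 20·2/9
 = 95/3 + 50 + 40/3 + 40/9
 = 895/9
Net = 895/9 - 53 = 418/9

46.4444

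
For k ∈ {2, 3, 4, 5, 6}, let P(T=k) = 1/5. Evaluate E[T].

E[T] = Σ t·P(T=t)
 = 2·1/5 + 3·1/5 + 4·1/5 + 5·1/5 + 6·1/5
 = 2/5 + 3/5 + 4/5 + 1 + 6/5
 = 4

4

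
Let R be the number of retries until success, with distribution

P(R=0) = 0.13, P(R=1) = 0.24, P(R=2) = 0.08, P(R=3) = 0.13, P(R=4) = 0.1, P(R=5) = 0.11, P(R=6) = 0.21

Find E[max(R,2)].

E[max(R,2)] = Σ max(r,2)·P(R=r)
 = 2·0.13 + 2·0.24 + 2·0.08 + 3·0.13 + 4·0.1 + 5·0.11 + 6·0.21
 = 0.26 + 0.48 + 0.16 + 0.39 + 0.4 + 0.55 + 1.26
 = 3.5

3.5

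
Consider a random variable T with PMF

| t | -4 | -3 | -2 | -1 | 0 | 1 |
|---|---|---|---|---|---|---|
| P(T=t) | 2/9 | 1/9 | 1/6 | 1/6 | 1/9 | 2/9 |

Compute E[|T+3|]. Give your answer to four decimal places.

1.9444

E[|T+3|] = Σ |t+3|·P(T=t)
 = 1·2/9 + 0·1/9 + 1·1/6 + 2·1/6 + 3·1/9 + 4·2/9
 = 2/9 + 0 + 1/6 + 1/3 + 1/3 + 8/9
 = 35/18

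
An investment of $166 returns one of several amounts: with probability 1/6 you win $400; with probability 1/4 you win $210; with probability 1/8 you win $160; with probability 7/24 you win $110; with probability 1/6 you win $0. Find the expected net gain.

E[payout] = 400·1/6 + 210·1/4 + 160·1/8 + 110·7/24 + 0·1/6
 = 200/3 + 105/2 + 20 + 385/12 + 0
 = 685/4
Net = 685/4 - 166 = 21/4

5.25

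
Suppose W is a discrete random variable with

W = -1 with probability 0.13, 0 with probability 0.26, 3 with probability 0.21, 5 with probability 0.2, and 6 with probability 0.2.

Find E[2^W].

21.205

E[2^W] = Σ 2^w·P(W=w)
 = 0.5·0.13 + 1·0.26 + 8·0.21 + 32·0.2 + 64·0.2
 = 0.065 + 0.26 + 1.68 + 6.4 + 12.8
 = 21.205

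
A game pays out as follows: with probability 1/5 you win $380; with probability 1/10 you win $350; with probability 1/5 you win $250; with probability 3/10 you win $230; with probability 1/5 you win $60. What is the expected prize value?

242

E[payout] = 380·1/5 + 350·1/10 + 250·1/5 + 230·3/10 + 60·1/5
 = 76 + 35 + 50 + 69 + 12
 = 242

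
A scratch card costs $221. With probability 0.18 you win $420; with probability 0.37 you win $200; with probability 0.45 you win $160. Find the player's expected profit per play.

E[payout] = 420·0.18 + 200·0.37 + 160·0.45
 = 75.6 + 74 + 72
 = 221.6
Net = 221.6 - 221 = 0.6

0.6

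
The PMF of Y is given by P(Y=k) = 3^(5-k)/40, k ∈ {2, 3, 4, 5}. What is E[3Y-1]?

E[3Y-1] = Σ (3y-1)·P(Y=y)
 = 5·27/40 + 8·9/40 + 11·3/40 + 14·1/40
 = 27/8 + 9/5 + 33/40 + 7/20
 = 127/20

6.35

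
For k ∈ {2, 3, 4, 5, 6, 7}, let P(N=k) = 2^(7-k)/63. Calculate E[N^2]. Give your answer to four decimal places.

E[N^2] = Σ n^2·P(N=n)
 = 4·32/63 + 9·16/63 + 16·8/63 + 25·4/63 + 36·2/63 + 49·1/63
 = 128/63 + 16/7 + 128/63 + 100/63 + 8/7 + 7/9
 = 69/7

9.8571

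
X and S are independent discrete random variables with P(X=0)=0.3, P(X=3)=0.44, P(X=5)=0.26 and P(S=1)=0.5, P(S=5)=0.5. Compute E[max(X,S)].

3.96

E[max(X,S)] = Σ_x Σ_s max(x,s) · P(X=x)P(S=s)
 = 1·0.15 + 5·0.15 + 3·0.22 + 5·0.22 + 5·0.13 + 5·0.13
 = 0.15 + 0.75 + 0.66 + 1.1 + 0.65 + 0.65
 = 3.96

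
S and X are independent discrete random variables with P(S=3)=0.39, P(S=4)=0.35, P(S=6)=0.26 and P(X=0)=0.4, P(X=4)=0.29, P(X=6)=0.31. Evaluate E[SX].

12.4726

E[SX] = Σ_s Σ_x sx · P(S=s)P(X=x)
 = 0·0.156 + 12·0.1131 + 18·0.1209 + 0·0.14 + 16·0.1015 + 24·0.1085 + 0·0.104 + 24·0.0754 + 36·0.0806
 = 0 + 1.3572 + 2.1762 + 0 + 1.624 + 2.604 + 0 + 1.8096 + 2.9016
 = 12.4726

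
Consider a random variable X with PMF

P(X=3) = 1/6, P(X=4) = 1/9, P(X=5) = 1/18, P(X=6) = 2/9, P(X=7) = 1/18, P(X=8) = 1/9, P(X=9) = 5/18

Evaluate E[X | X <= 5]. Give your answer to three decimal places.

P(X <= 5) = 1/6 + 1/9 + 1/18 = 1/3.
E[X | X <= 5] = [3·1/6 + 4·1/9 + 5·1/18] / (1/3)
 = 11/9 / (1/3)
 = 11/3

3.667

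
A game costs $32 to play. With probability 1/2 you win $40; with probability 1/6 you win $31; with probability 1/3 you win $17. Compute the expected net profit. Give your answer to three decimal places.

-1.167

E[payout] = 40·1/2 + 31·1/6 + 17·1/3
 = 20 + 31/6 + 17/3
 = 185/6
Net = 185/6 - 32 = -7/6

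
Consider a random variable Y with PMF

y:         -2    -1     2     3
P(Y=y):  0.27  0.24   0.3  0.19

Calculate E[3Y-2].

E[3Y-2] = Σ (3y-2)·P(Y=y)
 = (-8)·0.27 + (-5)·0.24 + 4·0.3 + 7·0.19
 = (-2.16) + (-1.2) + 1.2 + 1.33
 = -0.83

-0.83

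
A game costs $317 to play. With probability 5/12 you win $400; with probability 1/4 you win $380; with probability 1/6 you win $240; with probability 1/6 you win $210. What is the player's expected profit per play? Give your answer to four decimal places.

19.6667

E[payout] = 400·5/12 + 380·1/4 + 240·1/6 + 210·1/6
 = 500/3 + 95 + 40 + 35
 = 1010/3
Net = 1010/3 - 317 = 59/3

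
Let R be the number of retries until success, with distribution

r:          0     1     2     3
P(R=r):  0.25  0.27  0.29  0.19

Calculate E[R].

E[R] = Σ r·P(R=r)
 = 0·0.25 + 1·0.27 + 2·0.29 + 3·0.19
 = 0 + 0.27 + 0.58 + 0.57
 = 1.42

1.42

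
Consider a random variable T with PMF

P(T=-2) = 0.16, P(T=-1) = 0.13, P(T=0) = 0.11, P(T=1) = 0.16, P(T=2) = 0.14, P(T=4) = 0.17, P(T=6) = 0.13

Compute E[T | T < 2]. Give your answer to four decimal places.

-0.5179

P(T < 2) = 0.16 + 0.13 + 0.11 + 0.16 = 0.56.
E[T | T < 2] = [(-2)·0.16 + (-1)·0.13 + 0·0.11 + 1·0.16] / 0.56
 = -0.29 / 0.56
 = -29/56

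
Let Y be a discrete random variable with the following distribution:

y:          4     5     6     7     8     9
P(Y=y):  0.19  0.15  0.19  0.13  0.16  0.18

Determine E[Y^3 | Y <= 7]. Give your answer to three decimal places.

P(Y <= 7) = 0.19 + 0.15 + 0.19 + 0.13 = 0.66.
E[Y^3 | Y <= 7] = [64·0.19 + 125·0.15 + 216·0.19 + 343·0.13] / 0.66
 = 116.54 / 0.66
 = 5827/33

176.576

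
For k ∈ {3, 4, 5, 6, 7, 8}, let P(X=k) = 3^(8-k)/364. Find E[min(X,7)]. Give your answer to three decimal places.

E[min(X,7)] = Σ min(x,7)·P(X=x)
 = 3·243/364 + 4·81/364 + 5·27/364 + 6·9/364 + 7·3/364 + 7·1/364
 = 729/364 + 81/91 + 135/364 + 27/182 + 3/52 + 1/52
 = 635/182

3.489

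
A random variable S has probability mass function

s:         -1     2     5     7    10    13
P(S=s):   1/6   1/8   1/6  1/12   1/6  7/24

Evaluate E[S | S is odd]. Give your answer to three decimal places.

P(S is odd) = 1/6 + 1/6 + 1/12 + 7/24 = 17/24.
E[S | S is odd] = [(-1)·1/6 + 5·1/6 + 7·1/12 + 13·7/24] / (17/24)
 = 121/24 / (17/24)
 = 121/17

7.118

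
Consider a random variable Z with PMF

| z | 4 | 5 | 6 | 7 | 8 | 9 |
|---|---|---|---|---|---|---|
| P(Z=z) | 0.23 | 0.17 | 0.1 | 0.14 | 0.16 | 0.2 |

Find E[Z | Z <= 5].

4.425

P(Z <= 5) = 0.23 + 0.17 = 0.4.
E[Z | Z <= 5] = [4·0.23 + 5·0.17] / 0.4
 = 1.77 / 0.4
 = 177/40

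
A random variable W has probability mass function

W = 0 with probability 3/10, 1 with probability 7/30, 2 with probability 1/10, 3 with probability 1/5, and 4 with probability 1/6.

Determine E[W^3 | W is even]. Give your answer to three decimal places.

P(W is even) = 3/10 + 1/10 + 1/6 = 17/30.
E[W^3 | W is even] = [0·3/10 + 8·1/10 + 64·1/6] / (17/30)
 = 172/15 / (17/30)
 = 344/17

20.235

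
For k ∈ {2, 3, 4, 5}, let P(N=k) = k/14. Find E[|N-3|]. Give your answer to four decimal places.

E[|N-3|] = Σ |n-3|·P(N=n)
 = 1·1/7 + 0·3/14 + 1·2/7 + 2·5/14
 = 1/7 + 0 + 2/7 + 5/7
 = 8/7

1.1429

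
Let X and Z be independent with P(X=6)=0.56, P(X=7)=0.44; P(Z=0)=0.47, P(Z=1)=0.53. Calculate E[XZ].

3.4132

E[XZ] = Σ_x Σ_z xz · P(X=x)P(Z=z)
 = 0·0.2632 + 6·0.2968 + 0·0.2068 + 7·0.2332
 = 0 + 1.7808 + 0 + 1.6324
 = 3.4132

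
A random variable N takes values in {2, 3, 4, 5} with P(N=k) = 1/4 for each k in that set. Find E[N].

3.5

E[N] = Σ n·P(N=n)
 = 2·1/4 + 3·1/4 + 4·1/4 + 5·1/4
 = 1/2 + 3/4 + 1 + 5/4
 = 7/2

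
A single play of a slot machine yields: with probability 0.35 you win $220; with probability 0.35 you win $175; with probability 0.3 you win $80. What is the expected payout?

162.25

E[payout] = 220·0.35 + 175·0.35 + 80·0.3
 = 77 + 61.25 + 24
 = 162.25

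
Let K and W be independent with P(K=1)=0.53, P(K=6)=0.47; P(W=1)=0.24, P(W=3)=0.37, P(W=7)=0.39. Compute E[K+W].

E[K+W] = Σ_k Σ_w (k+w) · P(K=k)P(W=w)
 = 2·0.1272 + 4·0.1961 + 8·0.2067 + 7·0.1128 + 9·0.1739 + 13·0.1833
 = 0.2544 + 0.7844 + 1.6536 + 0.7896 + 1.5651 + 2.3829
 = 7.43

7.43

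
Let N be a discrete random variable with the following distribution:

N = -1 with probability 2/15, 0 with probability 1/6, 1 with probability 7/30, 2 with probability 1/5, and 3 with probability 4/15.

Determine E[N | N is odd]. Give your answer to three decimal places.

1.421

P(N is odd) = 2/15 + 7/30 + 4/15 = 19/30.
E[N | N is odd] = [(-1)·2/15 + 1·7/30 + 3·4/15] / (19/30)
 = 9/10 / (19/30)
 = 27/19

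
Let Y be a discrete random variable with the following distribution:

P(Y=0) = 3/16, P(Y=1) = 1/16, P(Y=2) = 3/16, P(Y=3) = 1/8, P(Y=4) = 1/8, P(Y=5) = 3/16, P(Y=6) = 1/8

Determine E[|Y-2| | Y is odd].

P(Y is odd) = 1/16 + 1/8 + 3/16 = 3/8.
E[|Y-2| | Y is odd] = [1·1/16 + 1·1/8 + 3·3/16] / (3/8)
 = 3/4 / (3/8)
 = 2

2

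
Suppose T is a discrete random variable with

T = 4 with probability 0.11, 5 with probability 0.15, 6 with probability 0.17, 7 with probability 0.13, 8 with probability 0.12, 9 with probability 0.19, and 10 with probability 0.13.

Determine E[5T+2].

E[5T+2] = Σ (5t+2)·P(T=t)
 = 22·0.11 + 27·0.15 + 32·0.17 + 37·0.13 + 42·0.12 + 47·0.19 + 52·0.13
 = 2.42 + 4.05 + 5.44 + 4.81 + 5.04 + 8.93 + 6.76
 = 37.45

37.45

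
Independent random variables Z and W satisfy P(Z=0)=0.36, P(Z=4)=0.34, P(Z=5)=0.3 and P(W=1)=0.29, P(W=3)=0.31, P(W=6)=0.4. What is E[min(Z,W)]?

1.9248

E[min(Z,W)] = Σ_z Σ_w min(z,w) · P(Z=z)P(W=w)
 = 0·0.1044 + 0·0.1116 + 0·0.144 + 1·0.0986 + 3·0.1054 + 4·0.136 + 1·0.087 + 3·0.093 + 5·0.12
 = 0 + 0 + 0 + 0.0986 + 0.3162 + 0.544 + 0.087 + 0.279 + 0.6
 = 1.9248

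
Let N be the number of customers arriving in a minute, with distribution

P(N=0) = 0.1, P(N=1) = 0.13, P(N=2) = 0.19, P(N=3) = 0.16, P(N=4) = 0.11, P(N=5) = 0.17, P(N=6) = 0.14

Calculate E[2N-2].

E[2N-2] = Σ (2n-2)·P(N=n)
 = (-2)·0.1 + 0·0.13 + 2·0.19 + 4·0.16 + 6·0.11 + 8·0.17 + 10·0.14
 = (-0.2) + 0 + 0.38 + 0.64 + 0.66 + 1.36 + 1.4
 = 4.24

4.24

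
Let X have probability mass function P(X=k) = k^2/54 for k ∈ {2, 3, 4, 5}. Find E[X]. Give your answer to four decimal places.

E[X] = Σ x·P(X=x)
 = 2·2/27 + 3·1/6 + 4·8/27 + 5·25/54
 = 4/27 + 1/2 + 32/27 + 125/54
 = 112/27

4.1481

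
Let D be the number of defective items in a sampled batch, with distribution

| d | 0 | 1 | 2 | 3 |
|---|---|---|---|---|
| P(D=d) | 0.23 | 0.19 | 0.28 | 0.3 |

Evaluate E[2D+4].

E[2D+4] = Σ (2d+4)·P(D=d)
 = 4·0.23 + 6·0.19 + 8·0.28 + 10·0.3
 = 0.92 + 1.14 + 2.24 + 3
 = 7.3

7.3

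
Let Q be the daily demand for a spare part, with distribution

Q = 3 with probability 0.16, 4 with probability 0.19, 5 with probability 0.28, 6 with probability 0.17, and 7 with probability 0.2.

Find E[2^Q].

E[2^Q] = Σ 2^q·P(Q=q)
 = 8·0.16 + 16·0.19 + 32·0.28 + 64·0.17 + 128·0.2
 = 1.28 + 3.04 + 8.96 + 10.88 + 25.6
 = 49.76

49.76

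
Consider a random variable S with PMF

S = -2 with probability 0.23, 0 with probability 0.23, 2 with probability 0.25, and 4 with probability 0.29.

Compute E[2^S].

5.9275

E[2^S] = Σ 2^s·P(S=s)
 = 0.25·0.23 + 1·0.23 + 4·0.25 + 16·0.29
 = 0.0575 + 0.23 + 1 + 4.64
 = 5.9275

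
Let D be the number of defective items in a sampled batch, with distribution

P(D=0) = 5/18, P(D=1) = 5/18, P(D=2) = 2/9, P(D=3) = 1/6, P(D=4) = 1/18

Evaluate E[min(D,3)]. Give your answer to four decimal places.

1.3889

E[min(D,3)] = Σ min(d,3)·P(D=d)
 = 0·5/18 + 1·5/18 + 2·2/9 + 3·1/6 + 3·1/18
 = 0 + 5/18 + 4/9 + 1/2 + 1/6
 = 25/18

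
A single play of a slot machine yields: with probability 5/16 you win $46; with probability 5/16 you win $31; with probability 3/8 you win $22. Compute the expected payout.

E[payout] = 46·5/16 + 31·5/16 + 22·3/8
 = 115/8 + 155/16 + 33/4
 = 517/16

32.3125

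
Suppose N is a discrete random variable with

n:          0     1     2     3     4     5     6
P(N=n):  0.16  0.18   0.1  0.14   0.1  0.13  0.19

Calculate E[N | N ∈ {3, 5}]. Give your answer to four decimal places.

P(N ∈ {3, 5}) = 0.14 + 0.13 = 0.27.
E[N | N ∈ {3, 5}] = [3·0.14 + 5·0.13] / 0.27
 = 1.07 / 0.27
 = 107/27

3.9630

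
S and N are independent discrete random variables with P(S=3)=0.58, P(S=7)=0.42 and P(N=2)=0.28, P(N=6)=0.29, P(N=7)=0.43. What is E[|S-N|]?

2.3744

E[|S-N|] = Σ_s Σ_n |s-n| · P(S=s)P(N=n)
 = 1·0.1624 + 3·0.1682 + 4·0.2494 + 5·0.1176 + 1·0.1218 + 0·0.1806
 = 0.1624 + 0.5046 + 0.9976 + 0.588 + 0.1218 + 0
 = 2.3744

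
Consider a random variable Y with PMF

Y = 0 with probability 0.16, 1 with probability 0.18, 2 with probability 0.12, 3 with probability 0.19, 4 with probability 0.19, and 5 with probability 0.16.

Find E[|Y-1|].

1.87

E[|Y-1|] = Σ |y-1|·P(Y=y)
 = 1·0.16 + 0·0.18 + 1·0.12 + 2·0.19 + 3·0.19 + 4·0.16
 = 0.16 + 0 + 0.12 + 0.38 + 0.57 + 0.64
 = 1.87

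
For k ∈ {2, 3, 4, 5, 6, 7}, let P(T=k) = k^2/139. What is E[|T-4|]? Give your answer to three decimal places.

1.878

E[|T-4|] = Σ |t-4|·P(T=t)
 = 2·4/139 + 1·9/139 + 0·16/139 + 1·25/139 + 2·36/139 + 3·49/139
 = 8/139 + 9/139 + 0 + 25/139 + 72/139 + 147/139
 = 261/139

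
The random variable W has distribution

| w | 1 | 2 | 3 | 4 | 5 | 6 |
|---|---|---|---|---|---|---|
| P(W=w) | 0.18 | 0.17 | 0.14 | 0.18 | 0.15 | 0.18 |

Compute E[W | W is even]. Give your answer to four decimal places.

P(W is even) = 0.17 + 0.18 + 0.18 = 0.53.
E[W | W is even] = [2·0.17 + 4·0.18 + 6·0.18] / 0.53
 = 2.14 / 0.53
 = 214/53

4.0377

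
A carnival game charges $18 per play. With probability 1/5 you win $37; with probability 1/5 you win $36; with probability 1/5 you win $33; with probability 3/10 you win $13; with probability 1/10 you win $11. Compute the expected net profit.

E[payout] = 37·1/5 + 36·1/5 + 33·1/5 + 13·3/10 + 11·1/10
 = 37/5 + 36/5 + 33/5 + 39/10 + 11/10
 = 131/5
Net = 131/5 - 18 = 41/5

8.2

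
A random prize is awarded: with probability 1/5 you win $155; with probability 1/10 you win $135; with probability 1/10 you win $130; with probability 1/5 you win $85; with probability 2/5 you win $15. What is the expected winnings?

E[payout] = 155·1/5 + 135·1/10 + 130·1/10 + 85·1/5 + 15·2/5
 = 31 + 27/2 + 13 + 17 + 6
 = 161/2

80.5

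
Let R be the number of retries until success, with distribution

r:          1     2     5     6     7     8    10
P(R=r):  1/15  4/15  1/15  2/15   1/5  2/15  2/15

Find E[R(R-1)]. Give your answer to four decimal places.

E[R(R-1)] = Σ r(r-1)·P(R=r)
 = 0·1/15 + 2·4/15 + 20·1/15 + 30·2/15 + 42·1/5 + 56·2/15 + 90·2/15
 = 0 + 8/15 + 4/3 + 4 + 42/5 + 112/15 + 12
 = 506/15

33.7333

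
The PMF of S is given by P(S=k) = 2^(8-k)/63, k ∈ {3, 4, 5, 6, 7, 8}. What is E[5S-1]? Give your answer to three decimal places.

E[5S-1] = Σ (5s-1)·P(S=s)
 = 14·32/63 + 19·16/63 + 24·8/63 + 29·4/63 + 34·2/63 + 39·1/63
 = 64/9 + 304/63 + 64/21 + 116/63 + 68/63 + 13/21
 = 389/21

18.524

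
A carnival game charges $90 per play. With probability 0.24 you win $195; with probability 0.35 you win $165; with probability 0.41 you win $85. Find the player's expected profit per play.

E[payout] = 195·0.24 + 165·0.35 + 85·0.41
 = 46.8 + 57.75 + 34.85
 = 139.4
Net = 139.4 - 90 = 49.4

49.4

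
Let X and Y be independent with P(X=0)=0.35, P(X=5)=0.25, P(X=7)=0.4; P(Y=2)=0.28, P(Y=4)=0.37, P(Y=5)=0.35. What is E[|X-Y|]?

E[|X-Y|] = Σ_x Σ_y |x-y| · P(X=x)P(Y=y)
 = 2·0.098 + 4·0.1295 + 5·0.1225 + 3·0.07 + 1·0.0925 + 0·0.0875 + 5·0.112 + 3·0.148 + 2·0.14
 = 0.196 + 0.518 + 0.6125 + 0.21 + 0.0925 + 0 + 0.56 + 0.444 + 0.28
 = 2.913

2.913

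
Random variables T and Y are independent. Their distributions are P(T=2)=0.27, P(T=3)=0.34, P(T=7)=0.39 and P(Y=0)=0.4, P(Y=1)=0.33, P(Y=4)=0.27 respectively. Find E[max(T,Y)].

4.5276

E[max(T,Y)] = Σ_t Σ_y max(t,y) · P(T=t)P(Y=y)
 = 2·0.108 + 2·0.0891 + 4·0.0729 + 3·0.136 + 3·0.1122 + 4·0.0918 + 7·0.156 + 7·0.1287 + 7·0.1053
 = 0.216 + 0.1782 + 0.2916 + 0.408 + 0.3366 + 0.3672 + 1.092 + 0.9009 + 0.7371
 = 4.5276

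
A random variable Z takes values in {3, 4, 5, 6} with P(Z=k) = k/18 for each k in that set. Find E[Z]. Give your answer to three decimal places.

E[Z] = Σ z·P(Z=z)
 = 3·1/6 + 4·2/9 + 5·5/18 + 6·1/3
 = 1/2 + 8/9 + 25/18 + 2
 = 43/9

4.778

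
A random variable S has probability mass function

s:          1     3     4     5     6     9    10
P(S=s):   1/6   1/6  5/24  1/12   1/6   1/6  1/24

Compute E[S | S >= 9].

9.2

P(S >= 9) = 1/6 + 1/24 = 5/24.
E[S | S >= 9] = [9·1/6 + 10·1/24] / (5/24)
 = 23/12 / (5/24)
 = 46/5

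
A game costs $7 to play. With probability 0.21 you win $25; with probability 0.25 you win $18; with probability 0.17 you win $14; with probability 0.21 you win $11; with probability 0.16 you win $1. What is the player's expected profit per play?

E[payout] = 25·0.21 + 18·0.25 + 14·0.17 + 11·0.21 + 1·0.16
 = 5.25 + 4.5 + 2.38 + 2.31 + 0.16
 = 14.6
Net = 14.6 - 7 = 7.6

7.6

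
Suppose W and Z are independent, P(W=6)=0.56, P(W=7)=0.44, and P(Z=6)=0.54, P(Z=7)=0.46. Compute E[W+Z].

E[W+Z] = Σ_w Σ_z (w+z) · P(W=w)P(Z=z)
 = 12·0.3024 + 13·0.2576 + 13·0.2376 + 14·0.2024
 = 3.6288 + 3.3488 + 3.0888 + 2.8336
 = 12.9

12.9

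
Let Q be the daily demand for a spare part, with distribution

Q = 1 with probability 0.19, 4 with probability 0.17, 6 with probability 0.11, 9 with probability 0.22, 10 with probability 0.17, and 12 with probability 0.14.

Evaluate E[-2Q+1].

-12.78

E[-2Q+1] = Σ (-2q+1)·P(Q=q)
 = (-1)·0.19 + (-7)·0.17 + (-11)·0.11 + (-17)·0.22 + (-19)·0.17 + (-23)·0.14
 = (-0.19) + (-1.19) + (-1.21) + (-3.74) + (-3.23) + (-3.22)
 = -12.78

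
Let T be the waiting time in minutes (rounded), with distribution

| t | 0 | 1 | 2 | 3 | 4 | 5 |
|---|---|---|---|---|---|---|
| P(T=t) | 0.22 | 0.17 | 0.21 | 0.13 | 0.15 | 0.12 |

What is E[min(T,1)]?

0.78

E[min(T,1)] = Σ min(t,1)·P(T=t)
 = 0·0.22 + 1·0.17 + 1·0.21 + 1·0.13 + 1·0.15 + 1·0.12
 = 0 + 0.17 + 0.21 + 0.13 + 0.15 + 0.12
 = 0.78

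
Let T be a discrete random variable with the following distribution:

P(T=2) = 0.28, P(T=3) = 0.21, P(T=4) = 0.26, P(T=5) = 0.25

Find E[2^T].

14.96

E[2^T] = Σ 2^t·P(T=t)
 = 4·0.28 + 8·0.21 + 16·0.26 + 32·0.25
 = 1.12 + 1.68 + 4.16 + 8
 = 14.96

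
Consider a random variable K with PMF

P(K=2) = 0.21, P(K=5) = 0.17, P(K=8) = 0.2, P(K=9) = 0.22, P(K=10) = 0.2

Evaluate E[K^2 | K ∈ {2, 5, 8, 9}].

P(K ∈ {2, 5, 8, 9}) = 0.21 + 0.17 + 0.2 + 0.22 = 0.8.
E[K^2 | K ∈ {2, 5, 8, 9}] = [4·0.21 + 25·0.17 + 64·0.2 + 81·0.22] / 0.8
 = 35.71 / 0.8
 = 3571/80

44.6375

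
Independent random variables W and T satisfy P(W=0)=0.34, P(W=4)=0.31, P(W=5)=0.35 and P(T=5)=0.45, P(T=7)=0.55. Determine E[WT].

E[WT] = Σ_w Σ_t wt · P(W=w)P(T=t)
 = 0·0.153 + 0·0.187 + 20·0.1395 + 28·0.1705 + 25·0.1575 + 35·0.1925
 = 0 + 0 + 2.79 + 4.774 + 3.9375 + 6.7375
 = 18.239

18.239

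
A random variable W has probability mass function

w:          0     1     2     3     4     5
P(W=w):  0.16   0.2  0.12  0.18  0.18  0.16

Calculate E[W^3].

37.54

E[W^3] = Σ w^3·P(W=w)
 = 0·0.16 + 1·0.2 + 8·0.12 + 27·0.18 + 64·0.18 + 125·0.16
 = 0 + 0.2 + 0.96 + 4.86 + 11.52 + 20
 = 37.54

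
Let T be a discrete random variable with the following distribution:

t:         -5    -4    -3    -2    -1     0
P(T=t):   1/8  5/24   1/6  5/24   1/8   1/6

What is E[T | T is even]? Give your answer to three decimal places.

P(T is even) = 5/24 + 5/24 + 1/6 = 7/12.
E[T | T is even] = [(-4)·5/24 + (-2)·5/24 + 0·1/6] / (7/12)
 = -5/4 / (7/12)
 = -15/7

-2.143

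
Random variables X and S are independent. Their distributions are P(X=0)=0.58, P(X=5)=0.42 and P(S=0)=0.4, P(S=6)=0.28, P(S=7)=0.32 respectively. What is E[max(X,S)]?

E[max(X,S)] = Σ_x Σ_s max(x,s) · P(X=x)P(S=s)
 = 0·0.232 + 6·0.1624 + 7·0.1856 + 5·0.168 + 6·0.1176 + 7·0.1344
 = 0 + 0.9744 + 1.2992 + 0.84 + 0.7056 + 0.9408
 = 4.76

4.76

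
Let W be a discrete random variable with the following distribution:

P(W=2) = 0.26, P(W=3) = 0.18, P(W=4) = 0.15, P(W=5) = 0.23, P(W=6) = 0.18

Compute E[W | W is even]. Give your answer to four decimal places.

3.7288

P(W is even) = 0.26 + 0.15 + 0.18 = 0.59.
E[W | W is even] = [2·0.26 + 4·0.15 + 6·0.18] / 0.59
 = 2.2 / 0.59
 = 220/59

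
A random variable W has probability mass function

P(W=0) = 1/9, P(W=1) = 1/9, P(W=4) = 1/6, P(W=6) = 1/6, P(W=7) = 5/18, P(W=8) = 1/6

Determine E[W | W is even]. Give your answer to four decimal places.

4.9091

P(W is even) = 1/9 + 1/6 + 1/6 + 1/6 = 11/18.
E[W | W is even] = [0·1/9 + 4·1/6 + 6·1/6 + 8·1/6] / (11/18)
 = 3 / (11/18)
 = 54/11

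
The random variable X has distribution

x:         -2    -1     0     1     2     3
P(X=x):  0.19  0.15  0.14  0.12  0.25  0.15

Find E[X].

E[X] = Σ x·P(X=x)
 = (-2)·0.19 + (-1)·0.15 + 0·0.14 + 1·0.12 + 2·0.25 + 3·0.15
 = (-0.38) + (-0.15) + 0 + 0.12 + 0.5 + 0.45
 = 0.54

0.54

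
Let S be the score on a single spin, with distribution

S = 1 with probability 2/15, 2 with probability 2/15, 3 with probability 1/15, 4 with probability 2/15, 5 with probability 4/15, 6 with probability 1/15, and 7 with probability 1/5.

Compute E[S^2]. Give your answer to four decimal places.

E[S^2] = Σ s^2·P(S=s)
 = 1·2/15 + 4·2/15 + 9·1/15 + 16·2/15 + 25·4/15 + 36·1/15 + 49·1/5
 = 2/15 + 8/15 + 3/5 + 32/15 + 20/3 + 12/5 + 49/5
 = 334/15

22.2667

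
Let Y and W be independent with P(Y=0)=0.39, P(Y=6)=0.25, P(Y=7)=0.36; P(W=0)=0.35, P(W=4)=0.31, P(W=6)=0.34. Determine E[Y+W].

7.3

E[Y+W] = Σ_y Σ_w (y+w) · P(Y=y)P(W=w)
 = 0·0.1365 + 4·0.1209 + 6·0.1326 + 6·0.0875 + 10·0.0775 + 12·0.085 + 7·0.126 + 11·0.1116 + 13·0.1224
 = 0 + 0.4836 + 0.7956 + 0.525 + 0.775 + 1.02 + 0.882 + 1.2276 + 1.5912
 = 7.3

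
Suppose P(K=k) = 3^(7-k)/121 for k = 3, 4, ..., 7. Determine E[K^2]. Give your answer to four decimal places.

12.7521

E[K^2] = Σ k^2·P(K=k)
 = 9·81/121 + 16·27/121 + 25·9/121 + 36·3/121 + 49·1/121
 = 729/121 + 432/121 + 225/121 + 108/121 + 49/121
 = 1543/121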